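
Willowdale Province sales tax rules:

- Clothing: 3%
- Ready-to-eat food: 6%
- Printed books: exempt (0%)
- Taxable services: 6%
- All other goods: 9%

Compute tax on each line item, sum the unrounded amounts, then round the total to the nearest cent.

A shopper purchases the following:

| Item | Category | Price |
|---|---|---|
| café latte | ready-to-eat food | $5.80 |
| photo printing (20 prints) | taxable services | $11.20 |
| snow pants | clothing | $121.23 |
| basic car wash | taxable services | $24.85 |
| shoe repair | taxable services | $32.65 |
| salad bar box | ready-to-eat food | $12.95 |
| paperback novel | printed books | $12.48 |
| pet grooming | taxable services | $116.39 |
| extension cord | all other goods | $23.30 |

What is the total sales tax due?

$17.96

Café latte $5.80: ready-to-eat food → 6% → $0.348
Photo printing (20 prints) $11.20: taxable services → 6% → $0.672
Snow pants $121.23: clothing → 3% → $3.6369
Basic car wash $24.85: taxable services → 6% → $1.491
Shoe repair $32.65: taxable services → 6% → $1.959
Salad bar box $12.95: ready-to-eat food → 6% → $0.777
Paperback novel $12.48: printed books → 0% → $0.00
Pet grooming $116.39: taxable services → 6% → $6.9834
Extension cord $23.30: all other goods → 9% → $2.097
Unrounded tax sum = $17.9643 → $17.96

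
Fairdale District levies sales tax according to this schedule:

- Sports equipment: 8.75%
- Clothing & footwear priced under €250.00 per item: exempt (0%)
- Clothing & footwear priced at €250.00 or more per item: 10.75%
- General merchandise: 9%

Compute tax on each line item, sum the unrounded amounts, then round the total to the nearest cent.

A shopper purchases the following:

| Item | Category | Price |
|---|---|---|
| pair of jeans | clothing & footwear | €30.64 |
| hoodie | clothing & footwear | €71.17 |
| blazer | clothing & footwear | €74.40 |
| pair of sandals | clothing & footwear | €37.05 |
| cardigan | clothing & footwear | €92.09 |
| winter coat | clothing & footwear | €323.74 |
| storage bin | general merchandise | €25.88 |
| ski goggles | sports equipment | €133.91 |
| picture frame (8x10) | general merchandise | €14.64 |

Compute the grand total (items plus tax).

Pair of jeans €30.64: clothing & footwear, under €250.00 → 0% → €0.00
Hoodie €71.17: clothing & footwear, under €250.00 → 0% → €0.00
Blazer €74.40: clothing & footwear, under €250.00 → 0% → €0.00
Pair of sandals €37.05: clothing & footwear, under €250.00 → 0% → €0.00
Cardigan €92.09: clothing & footwear, under €250.00 → 0% → €0.00
Winter coat €323.74: clothing & footwear, €250.00 or more → 10.75% → €34.80205
Storage bin €25.88: general merchandise → 9% → €2.3292
Ski goggles €133.91: sports equipment → 8.75% → €11.717125
Picture frame (8x10) €14.64: general merchandise → 9% → €1.3176
Subtotal = €803.52; unrounded tax = €50.165975 → €50.17; total due = €853.69

€853.69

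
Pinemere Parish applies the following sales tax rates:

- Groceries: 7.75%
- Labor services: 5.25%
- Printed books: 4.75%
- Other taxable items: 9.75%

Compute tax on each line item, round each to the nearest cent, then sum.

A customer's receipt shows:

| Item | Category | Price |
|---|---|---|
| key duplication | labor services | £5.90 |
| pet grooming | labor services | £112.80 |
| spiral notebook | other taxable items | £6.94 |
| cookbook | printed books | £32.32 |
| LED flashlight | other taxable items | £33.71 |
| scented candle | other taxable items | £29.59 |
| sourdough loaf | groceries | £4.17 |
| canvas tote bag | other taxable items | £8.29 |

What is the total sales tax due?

Key duplication £5.90: labor services → 5.25% → £0.31
Pet grooming £112.80: labor services → 5.25% → £5.92
Spiral notebook £6.94: other taxable items → 9.75% → £0.68
Cookbook £32.32: printed books → 4.75% → £1.54
LED flashlight £33.71: other taxable items → 9.75% → £3.29
Scented candle £29.59: other taxable items → 9.75% → £2.89
Sourdough loaf £4.17: groceries → 7.75% → £0.32
Canvas tote bag £8.29: other taxable items → 9.75% → £0.81
Total tax = £0.31 + £5.92 + £0.68 + £1.54 + £3.29 + £2.89 + £0.32 + £0.81 = £15.76

£15.76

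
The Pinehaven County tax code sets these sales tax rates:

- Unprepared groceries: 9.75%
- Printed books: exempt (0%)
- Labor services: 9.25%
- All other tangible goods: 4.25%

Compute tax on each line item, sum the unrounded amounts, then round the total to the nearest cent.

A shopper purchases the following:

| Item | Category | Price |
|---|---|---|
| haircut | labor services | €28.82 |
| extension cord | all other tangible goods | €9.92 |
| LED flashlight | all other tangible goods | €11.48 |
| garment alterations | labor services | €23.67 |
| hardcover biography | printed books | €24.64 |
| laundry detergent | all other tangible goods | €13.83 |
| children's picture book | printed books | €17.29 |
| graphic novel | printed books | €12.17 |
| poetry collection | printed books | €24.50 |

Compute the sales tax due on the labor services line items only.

€4.86

Haircut €28.82: labor services → 9.25% → €2.66585
Garment alterations €23.67: labor services → 9.25% → €2.189475
Tax on labor services: unrounded sum = €4.855325 → €4.86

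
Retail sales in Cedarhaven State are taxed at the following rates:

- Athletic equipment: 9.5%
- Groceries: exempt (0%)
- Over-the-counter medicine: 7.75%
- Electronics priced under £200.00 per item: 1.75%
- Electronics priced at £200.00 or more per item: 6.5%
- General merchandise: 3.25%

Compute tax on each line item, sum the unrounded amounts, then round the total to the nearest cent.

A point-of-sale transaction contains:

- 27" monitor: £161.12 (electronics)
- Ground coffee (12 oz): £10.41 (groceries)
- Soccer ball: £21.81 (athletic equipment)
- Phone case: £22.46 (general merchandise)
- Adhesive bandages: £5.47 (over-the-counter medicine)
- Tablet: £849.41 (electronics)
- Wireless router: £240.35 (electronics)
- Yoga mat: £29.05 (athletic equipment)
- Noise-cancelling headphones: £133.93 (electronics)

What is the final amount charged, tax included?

£1555.99

27" monitor £161.12: electronics, under £200.00 → 1.75% → £2.8196
Ground coffee (12 oz) £10.41: groceries → 0% → £0.00
Soccer ball £21.81: athletic equipment → 9.5% → £2.07195
Phone case £22.46: general merchandise → 3.25% → £0.72995
Adhesive bandages £5.47: over-the-counter medicine → 7.75% → £0.423925
Tablet £849.41: electronics, £200.00 or more → 6.5% → £55.21165
Wireless router £240.35: electronics, £200.00 or more → 6.5% → £15.62275
Yoga mat £29.05: athletic equipment → 9.5% → £2.75975
Noise-cancelling headphones £133.93: electronics, under £200.00 → 1.75% → £2.343775
Subtotal = £1474.01; unrounded tax = £81.98335 → £81.98; total due = £1555.99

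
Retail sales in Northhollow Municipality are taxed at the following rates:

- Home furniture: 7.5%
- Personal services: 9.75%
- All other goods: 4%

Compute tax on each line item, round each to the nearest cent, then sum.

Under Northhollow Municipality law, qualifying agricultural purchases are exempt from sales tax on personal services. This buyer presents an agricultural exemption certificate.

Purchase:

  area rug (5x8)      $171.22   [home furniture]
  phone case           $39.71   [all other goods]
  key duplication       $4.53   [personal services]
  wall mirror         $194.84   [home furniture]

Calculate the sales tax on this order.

$29.04

Area rug (5x8) $171.22: home furniture → 7.5% → $12.84
Phone case $39.71: all other goods → 4% → $1.59
Key duplication $4.53: personal services, buyer-exempt → 0% → $0.00
Wall mirror $194.84: home furniture → 7.5% → $14.61
Total tax = $12.84 + $1.59 + $14.61 = $29.04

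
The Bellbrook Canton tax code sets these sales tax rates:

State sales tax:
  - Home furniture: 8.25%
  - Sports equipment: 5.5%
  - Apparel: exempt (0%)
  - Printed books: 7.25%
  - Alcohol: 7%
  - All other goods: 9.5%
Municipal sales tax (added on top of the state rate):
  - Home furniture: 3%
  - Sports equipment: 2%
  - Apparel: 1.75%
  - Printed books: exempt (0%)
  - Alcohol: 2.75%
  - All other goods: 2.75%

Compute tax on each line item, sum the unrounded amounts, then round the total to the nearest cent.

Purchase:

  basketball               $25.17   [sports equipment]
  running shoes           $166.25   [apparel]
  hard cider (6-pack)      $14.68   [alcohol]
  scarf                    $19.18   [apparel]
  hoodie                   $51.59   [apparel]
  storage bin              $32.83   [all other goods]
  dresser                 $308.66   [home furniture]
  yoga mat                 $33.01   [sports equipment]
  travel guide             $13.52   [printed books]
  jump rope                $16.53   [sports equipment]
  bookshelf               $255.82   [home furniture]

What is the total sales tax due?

$79.69

Basketball $25.17: sports equipment → 5.5% + 2% municipal = 7.5% → $1.88775
Running shoes $166.25: apparel → 0% + 1.75% municipal = 1.75% → $2.909375
Hard cider (6-pack) $14.68: alcohol → 7% + 2.75% municipal = 9.75% → $1.4313
Scarf $19.18: apparel → 0% + 1.75% municipal = 1.75% → $0.33565
Hoodie $51.59: apparel → 0% + 1.75% municipal = 1.75% → $0.902825
Storage bin $32.83: all other goods → 9.5% + 2.75% municipal = 12.25% → $4.021675
Dresser $308.66: home furniture → 8.25% + 3% municipal = 11.25% → $34.72425
Yoga mat $33.01: sports equipment → 5.5% + 2% municipal = 7.5% → $2.47575
Travel guide $13.52: printed books → 7.25% + 0% municipal = 7.25% → $0.9802
Jump rope $16.53: sports equipment → 5.5% + 2% municipal = 7.5% → $1.23975
Bookshelf $255.82: home furniture → 8.25% + 3% municipal = 11.25% → $28.77975
Unrounded tax sum = $79.688275 → $79.69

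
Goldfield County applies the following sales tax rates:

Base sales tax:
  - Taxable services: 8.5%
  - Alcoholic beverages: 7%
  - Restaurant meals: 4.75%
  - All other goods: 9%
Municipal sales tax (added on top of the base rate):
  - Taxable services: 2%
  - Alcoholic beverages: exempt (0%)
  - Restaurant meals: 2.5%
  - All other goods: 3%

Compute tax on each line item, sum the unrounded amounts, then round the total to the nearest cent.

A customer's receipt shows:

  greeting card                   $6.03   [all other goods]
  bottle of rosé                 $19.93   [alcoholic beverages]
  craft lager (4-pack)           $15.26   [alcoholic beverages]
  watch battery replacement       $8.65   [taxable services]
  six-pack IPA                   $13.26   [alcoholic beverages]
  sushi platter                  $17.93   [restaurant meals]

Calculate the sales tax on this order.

$6.32

Greeting card $6.03: all other goods → 9% + 3% municipal = 12% → $0.7236
Bottle of rosé $19.93: alcoholic beverages → 7% + 0% municipal = 7% → $1.3951
Craft lager (4-pack) $15.26: alcoholic beverages → 7% + 0% municipal = 7% → $1.0682
Watch battery replacement $8.65: taxable services → 8.5% + 2% municipal = 10.5% → $0.90825
Six-pack IPA $13.26: alcoholic beverages → 7% + 0% municipal = 7% → $0.9282
Sushi platter $17.93: restaurant meals → 4.75% + 2.5% municipal = 7.25% → $1.299925
Unrounded tax sum = $6.323275 → $6.32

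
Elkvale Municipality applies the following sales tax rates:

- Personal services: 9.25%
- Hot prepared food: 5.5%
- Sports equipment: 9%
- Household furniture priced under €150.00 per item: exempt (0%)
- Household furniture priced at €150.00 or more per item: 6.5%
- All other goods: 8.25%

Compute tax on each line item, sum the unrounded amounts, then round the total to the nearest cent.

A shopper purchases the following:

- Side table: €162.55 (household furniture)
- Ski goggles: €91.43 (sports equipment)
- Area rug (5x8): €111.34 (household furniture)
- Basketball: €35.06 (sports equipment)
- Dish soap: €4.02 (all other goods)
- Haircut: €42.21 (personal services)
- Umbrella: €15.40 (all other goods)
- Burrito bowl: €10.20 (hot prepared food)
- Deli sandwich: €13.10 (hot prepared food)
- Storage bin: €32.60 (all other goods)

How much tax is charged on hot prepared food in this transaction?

Burrito bowl €10.20: hot prepared food → 5.5% → €0.561
Deli sandwich €13.10: hot prepared food → 5.5% → €0.7205
Tax on hot prepared food: unrounded sum = €1.2815 → €1.28

€1.28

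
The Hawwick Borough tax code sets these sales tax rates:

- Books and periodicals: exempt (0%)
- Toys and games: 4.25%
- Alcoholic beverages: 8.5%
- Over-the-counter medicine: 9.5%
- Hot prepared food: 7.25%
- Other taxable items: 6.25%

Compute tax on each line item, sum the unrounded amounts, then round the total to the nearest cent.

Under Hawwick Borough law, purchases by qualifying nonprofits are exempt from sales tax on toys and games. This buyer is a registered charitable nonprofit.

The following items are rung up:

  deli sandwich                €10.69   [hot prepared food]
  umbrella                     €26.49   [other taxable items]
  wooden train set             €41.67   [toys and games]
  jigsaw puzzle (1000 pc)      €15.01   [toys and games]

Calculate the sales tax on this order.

Deli sandwich €10.69: hot prepared food → 7.25% → €0.775025
Umbrella €26.49: other taxable items → 6.25% → €1.655625
Wooden train set €41.67: toys and games, buyer-exempt → 0% → €0.00
Jigsaw puzzle (1000 pc) €15.01: toys and games, buyer-exempt → 0% → €0.00
Unrounded tax sum = €2.43065 → €2.43

€2.43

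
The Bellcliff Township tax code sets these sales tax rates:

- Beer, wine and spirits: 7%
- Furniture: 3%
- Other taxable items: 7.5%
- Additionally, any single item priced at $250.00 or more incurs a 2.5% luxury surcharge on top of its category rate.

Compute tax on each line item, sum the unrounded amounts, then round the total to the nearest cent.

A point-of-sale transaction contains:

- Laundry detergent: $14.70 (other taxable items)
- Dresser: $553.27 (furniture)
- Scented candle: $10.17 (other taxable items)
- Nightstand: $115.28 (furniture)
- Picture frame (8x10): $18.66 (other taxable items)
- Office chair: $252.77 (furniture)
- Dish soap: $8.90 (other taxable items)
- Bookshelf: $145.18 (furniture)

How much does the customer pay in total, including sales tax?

$1175.01

Laundry detergent $14.70: other taxable items → 7.5% → $1.1025
Dresser $553.27: furniture → 3% + 2.5% surcharge = 5.5% → $30.42985
Scented candle $10.17: other taxable items → 7.5% → $0.76275
Nightstand $115.28: furniture → 3% → $3.4584
Picture frame (8x10) $18.66: other taxable items → 7.5% → $1.3995
Office chair $252.77: furniture → 3% + 2.5% surcharge = 5.5% → $13.90235
Dish soap $8.90: other taxable items → 7.5% → $0.6675
Bookshelf $145.18: furniture → 3% → $4.3554
Subtotal = $1118.93; unrounded tax = $56.07825 → $56.08; total due = $1175.01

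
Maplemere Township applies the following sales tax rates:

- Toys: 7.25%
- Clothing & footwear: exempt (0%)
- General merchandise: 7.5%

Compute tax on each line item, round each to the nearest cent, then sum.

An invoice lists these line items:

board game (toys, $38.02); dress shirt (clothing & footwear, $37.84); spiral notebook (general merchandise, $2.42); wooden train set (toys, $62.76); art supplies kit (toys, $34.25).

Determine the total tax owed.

$9.97

Board game $38.02: toys → 7.25% → $2.76
Dress shirt $37.84: clothing & footwear → 0% → $0.00
Spiral notebook $2.42: general merchandise → 7.5% → $0.18
Wooden train set $62.76: toys → 7.25% → $4.55
Art supplies kit $34.25: toys → 7.25% → $2.48
Total tax = $2.76 + $0.18 + $4.55 + $2.48 = $9.97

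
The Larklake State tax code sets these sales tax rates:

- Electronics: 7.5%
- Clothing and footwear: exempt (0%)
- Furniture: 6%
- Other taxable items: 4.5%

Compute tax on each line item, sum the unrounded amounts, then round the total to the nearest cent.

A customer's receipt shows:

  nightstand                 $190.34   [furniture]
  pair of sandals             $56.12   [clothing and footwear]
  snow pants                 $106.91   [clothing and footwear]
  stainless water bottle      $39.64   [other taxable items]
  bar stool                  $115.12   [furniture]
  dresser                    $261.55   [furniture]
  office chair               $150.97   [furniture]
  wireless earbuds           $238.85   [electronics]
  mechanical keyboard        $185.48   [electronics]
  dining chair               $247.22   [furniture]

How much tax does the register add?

Nightstand $190.34: furniture → 6% → $11.4204
Pair of sandals $56.12: clothing and footwear → 0% → $0.00
Snow pants $106.91: clothing and footwear → 0% → $0.00
Stainless water bottle $39.64: other taxable items → 4.5% → $1.7838
Bar stool $115.12: furniture → 6% → $6.9072
Dresser $261.55: furniture → 6% → $15.693
Office chair $150.97: furniture → 6% → $9.0582
Wireless earbuds $238.85: electronics → 7.5% → $17.91375
Mechanical keyboard $185.48: electronics → 7.5% → $13.911
Dining chair $247.22: furniture → 6% → $14.8332
Unrounded tax sum = $91.52055 → $91.52

$91.52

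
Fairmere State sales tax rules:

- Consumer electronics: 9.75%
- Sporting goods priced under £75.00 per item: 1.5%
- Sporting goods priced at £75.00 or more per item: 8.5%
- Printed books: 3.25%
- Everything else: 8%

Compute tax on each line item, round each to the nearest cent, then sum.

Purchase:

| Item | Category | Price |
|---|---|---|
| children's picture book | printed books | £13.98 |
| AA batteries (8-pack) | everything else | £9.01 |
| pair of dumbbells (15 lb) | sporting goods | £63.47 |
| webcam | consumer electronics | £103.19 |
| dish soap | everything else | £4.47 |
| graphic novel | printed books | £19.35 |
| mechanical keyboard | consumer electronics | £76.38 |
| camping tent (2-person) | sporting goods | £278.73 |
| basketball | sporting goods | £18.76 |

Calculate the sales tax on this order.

£44.59

Children's picture book £13.98: printed books → 3.25% → £0.45
AA batteries (8-pack) £9.01: everything else → 8% → £0.72
Pair of dumbbells (15 lb) £63.47: sporting goods, under £75.00 → 1.5% → £0.95
Webcam £103.19: consumer electronics → 9.75% → £10.06
Dish soap £4.47: everything else → 8% → £0.36
Graphic novel £19.35: printed books → 3.25% → £0.63
Mechanical keyboard £76.38: consumer electronics → 9.75% → £7.45
Camping tent (2-person) £278.73: sporting goods, £75.00 or more → 8.5% → £23.69
Basketball £18.76: sporting goods, under £75.00 → 1.5% → £0.28
Total tax = £0.45 + £0.72 + £0.95 + £10.06 + £0.36 + £0.63 + £7.45 + £23.69 + £0.28 = £44.59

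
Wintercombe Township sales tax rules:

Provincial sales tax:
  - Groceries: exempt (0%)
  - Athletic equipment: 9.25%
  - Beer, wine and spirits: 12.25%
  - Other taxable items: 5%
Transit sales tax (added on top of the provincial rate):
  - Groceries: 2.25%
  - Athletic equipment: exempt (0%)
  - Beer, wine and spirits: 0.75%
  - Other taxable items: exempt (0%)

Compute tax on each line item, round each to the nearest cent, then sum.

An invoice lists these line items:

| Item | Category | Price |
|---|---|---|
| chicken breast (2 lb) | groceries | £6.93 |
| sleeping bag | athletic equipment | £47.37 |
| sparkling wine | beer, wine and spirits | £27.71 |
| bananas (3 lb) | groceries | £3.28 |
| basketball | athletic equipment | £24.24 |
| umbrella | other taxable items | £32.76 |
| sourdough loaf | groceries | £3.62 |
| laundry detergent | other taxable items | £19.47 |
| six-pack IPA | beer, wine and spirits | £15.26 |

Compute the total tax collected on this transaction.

Chicken breast (2 lb) £6.93: groceries → 0% + 2.25% transit = 2.25% → £0.16
Sleeping bag £47.37: athletic equipment → 9.25% + 0% transit = 9.25% → £4.38
Sparkling wine £27.71: beer, wine and spirits → 12.25% + 0.75% transit = 13% → £3.60
Bananas (3 lb) £3.28: groceries → 0% + 2.25% transit = 2.25% → £0.07
Basketball £24.24: athletic equipment → 9.25% + 0% transit = 9.25% → £2.24
Umbrella £32.76: other taxable items → 5% + 0% transit = 5% → £1.64
Sourdough loaf £3.62: groceries → 0% + 2.25% transit = 2.25% → £0.08
Laundry detergent £19.47: other taxable items → 5% + 0% transit = 5% → £0.97
Six-pack IPA £15.26: beer, wine and spirits → 12.25% + 0.75% transit = 13% → £1.98
Total tax = £0.16 + £4.38 + £3.60 + £0.07 + £2.24 + £1.64 + £0.08 + £0.97 + £1.98 = £15.12

£15.12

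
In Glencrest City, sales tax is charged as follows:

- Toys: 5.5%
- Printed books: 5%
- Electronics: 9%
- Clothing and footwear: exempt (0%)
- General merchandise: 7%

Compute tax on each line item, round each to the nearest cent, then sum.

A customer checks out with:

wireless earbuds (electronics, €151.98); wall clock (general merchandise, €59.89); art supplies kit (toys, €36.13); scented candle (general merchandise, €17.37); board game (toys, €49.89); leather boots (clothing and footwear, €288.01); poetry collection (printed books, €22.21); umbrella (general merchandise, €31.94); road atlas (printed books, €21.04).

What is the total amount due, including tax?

Wireless earbuds €151.98: electronics → 9% → €13.68
Wall clock €59.89: general merchandise → 7% → €4.19
Art supplies kit €36.13: toys → 5.5% → €1.99
Scented candle €17.37: general merchandise → 7% → €1.22
Board game €49.89: toys → 5.5% → €2.74
Leather boots €288.01: clothing and footwear → 0% → €0.00
Poetry collection €22.21: printed books → 5% → €1.11
Umbrella €31.94: general merchandise → 7% → €2.24
Road atlas €21.04: printed books → 5% → €1.05
Subtotal = €678.46; tax = €28.22; total due = €706.68

€706.68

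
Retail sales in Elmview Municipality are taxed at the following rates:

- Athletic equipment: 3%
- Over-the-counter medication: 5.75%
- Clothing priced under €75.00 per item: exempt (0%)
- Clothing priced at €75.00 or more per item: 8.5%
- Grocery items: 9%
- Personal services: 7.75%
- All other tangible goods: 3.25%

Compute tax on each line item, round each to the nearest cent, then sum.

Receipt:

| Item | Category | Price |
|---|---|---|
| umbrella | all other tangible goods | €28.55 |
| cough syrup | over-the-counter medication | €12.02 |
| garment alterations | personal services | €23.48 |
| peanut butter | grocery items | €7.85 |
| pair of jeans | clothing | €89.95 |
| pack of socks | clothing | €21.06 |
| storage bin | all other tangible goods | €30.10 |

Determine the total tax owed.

€12.78

Umbrella €28.55: all other tangible goods → 3.25% → €0.93
Cough syrup €12.02: over-the-counter medication → 5.75% → €0.69
Garment alterations €23.48: personal services → 7.75% → €1.82
Peanut butter €7.85: grocery items → 9% → €0.71
Pair of jeans €89.95: clothing, €75.00 or more → 8.5% → €7.65
Pack of socks €21.06: clothing, under €75.00 → 0% → €0.00
Storage bin €30.10: all other tangible goods → 3.25% → €0.98
Total tax = €0.93 + €0.69 + €1.82 + €0.71 + €7.65 + €0.98 = €12.78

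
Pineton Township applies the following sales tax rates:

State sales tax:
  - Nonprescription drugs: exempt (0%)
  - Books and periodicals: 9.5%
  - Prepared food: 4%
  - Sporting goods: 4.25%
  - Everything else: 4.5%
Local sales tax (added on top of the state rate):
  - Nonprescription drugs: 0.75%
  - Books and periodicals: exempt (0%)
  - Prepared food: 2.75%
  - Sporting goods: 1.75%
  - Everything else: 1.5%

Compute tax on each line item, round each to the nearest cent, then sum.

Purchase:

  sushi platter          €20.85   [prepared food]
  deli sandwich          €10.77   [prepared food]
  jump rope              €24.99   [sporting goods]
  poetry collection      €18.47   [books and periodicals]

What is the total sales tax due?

Sushi platter €20.85: prepared food → 4% + 2.75% local = 6.75% → €1.41
Deli sandwich €10.77: prepared food → 4% + 2.75% local = 6.75% → €0.73
Jump rope €24.99: sporting goods → 4.25% + 1.75% local = 6% → €1.50
Poetry collection €18.47: books and periodicals → 9.5% + 0% local = 9.5% → €1.75
Total tax = €1.41 + €0.73 + €1.50 + €1.75 = €5.39

€5.39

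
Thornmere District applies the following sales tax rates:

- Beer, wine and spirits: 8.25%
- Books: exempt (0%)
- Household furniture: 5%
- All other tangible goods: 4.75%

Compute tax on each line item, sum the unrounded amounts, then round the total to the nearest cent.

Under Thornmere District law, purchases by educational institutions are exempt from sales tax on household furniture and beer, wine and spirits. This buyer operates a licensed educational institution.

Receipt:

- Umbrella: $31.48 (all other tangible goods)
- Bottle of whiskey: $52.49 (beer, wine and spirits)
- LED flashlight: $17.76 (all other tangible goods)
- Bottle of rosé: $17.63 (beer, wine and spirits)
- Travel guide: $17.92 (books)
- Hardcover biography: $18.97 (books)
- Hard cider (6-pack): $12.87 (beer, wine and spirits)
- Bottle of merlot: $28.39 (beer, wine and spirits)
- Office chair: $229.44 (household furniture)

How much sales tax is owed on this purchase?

Umbrella $31.48: all other tangible goods → 4.75% → $1.4953
Bottle of whiskey $52.49: beer, wine and spirits, buyer-exempt → 0% → $0.00
LED flashlight $17.76: all other tangible goods → 4.75% → $0.8436
Bottle of rosé $17.63: beer, wine and spirits, buyer-exempt → 0% → $0.00
Travel guide $17.92: books → 0% → $0.00
Hardcover biography $18.97: books → 0% → $0.00
Hard cider (6-pack) $12.87: beer, wine and spirits, buyer-exempt → 0% → $0.00
Bottle of merlot $28.39: beer, wine and spirits, buyer-exempt → 0% → $0.00
Office chair $229.44: household furniture, buyer-exempt → 0% → $0.00
Unrounded tax sum = $2.3389 → $2.34

$2.34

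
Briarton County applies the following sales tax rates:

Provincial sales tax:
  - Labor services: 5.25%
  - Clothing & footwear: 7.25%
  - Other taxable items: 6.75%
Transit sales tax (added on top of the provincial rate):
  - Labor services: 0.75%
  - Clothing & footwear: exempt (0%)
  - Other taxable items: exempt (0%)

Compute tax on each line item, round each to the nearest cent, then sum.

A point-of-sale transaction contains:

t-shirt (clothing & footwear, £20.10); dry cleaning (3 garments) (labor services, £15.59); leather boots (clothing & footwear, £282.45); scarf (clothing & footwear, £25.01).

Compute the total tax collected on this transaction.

T-shirt £20.10: clothing & footwear → 7.25% + 0% transit = 7.25% → £1.46
Dry cleaning (3 garments) £15.59: labor services → 5.25% + 0.75% transit = 6% → £0.94
Leather boots £282.45: clothing & footwear → 7.25% + 0% transit = 7.25% → £20.48
Scarf £25.01: clothing & footwear → 7.25% + 0% transit = 7.25% → £1.81
Total tax = £1.46 + £0.94 + £20.48 + £1.81 = £24.69

£24.69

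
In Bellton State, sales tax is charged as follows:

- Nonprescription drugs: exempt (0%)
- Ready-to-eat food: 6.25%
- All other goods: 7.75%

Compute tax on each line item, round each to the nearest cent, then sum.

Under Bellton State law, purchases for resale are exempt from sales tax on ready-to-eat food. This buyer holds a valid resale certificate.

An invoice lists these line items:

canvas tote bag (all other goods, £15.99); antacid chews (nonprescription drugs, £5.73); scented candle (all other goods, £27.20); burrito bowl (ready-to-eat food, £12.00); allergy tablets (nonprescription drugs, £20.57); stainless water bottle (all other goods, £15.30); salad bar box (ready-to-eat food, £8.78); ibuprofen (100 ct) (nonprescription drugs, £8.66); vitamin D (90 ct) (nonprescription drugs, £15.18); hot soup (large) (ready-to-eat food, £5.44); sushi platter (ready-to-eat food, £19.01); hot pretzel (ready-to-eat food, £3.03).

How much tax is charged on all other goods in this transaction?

£4.54

Canvas tote bag £15.99: all other goods → 7.75% → £1.24
Scented candle £27.20: all other goods → 7.75% → £2.11
Stainless water bottle £15.30: all other goods → 7.75% → £1.19
Tax on all other goods = £1.24 + £2.11 + £1.19 = £4.54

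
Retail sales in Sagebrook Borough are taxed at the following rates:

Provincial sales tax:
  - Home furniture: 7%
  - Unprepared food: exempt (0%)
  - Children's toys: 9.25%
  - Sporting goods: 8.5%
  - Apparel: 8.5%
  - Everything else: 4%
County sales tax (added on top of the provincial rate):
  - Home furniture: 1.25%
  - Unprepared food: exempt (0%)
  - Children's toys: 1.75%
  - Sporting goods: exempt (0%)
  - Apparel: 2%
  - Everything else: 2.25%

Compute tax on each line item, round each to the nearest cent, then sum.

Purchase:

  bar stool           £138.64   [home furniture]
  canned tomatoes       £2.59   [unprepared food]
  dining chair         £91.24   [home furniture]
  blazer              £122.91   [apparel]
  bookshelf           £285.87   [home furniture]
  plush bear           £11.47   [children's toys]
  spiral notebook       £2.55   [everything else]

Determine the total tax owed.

£56.88

Bar stool £138.64: home furniture → 7% + 1.25% county = 8.25% → £11.44
Canned tomatoes £2.59: unprepared food → 0% + 0% county = 0% → £0.00
Dining chair £91.24: home furniture → 7% + 1.25% county = 8.25% → £7.53
Blazer £122.91: apparel → 8.5% + 2% county = 10.5% → £12.91
Bookshelf £285.87: home furniture → 7% + 1.25% county = 8.25% → £23.58
Plush bear £11.47: children's toys → 9.25% + 1.75% county = 11% → £1.26
Spiral notebook £2.55: everything else → 4% + 2.25% county = 6.25% → £0.16
Total tax = £11.44 + £7.53 + £12.91 + £23.58 + £1.26 + £0.16 = £56.88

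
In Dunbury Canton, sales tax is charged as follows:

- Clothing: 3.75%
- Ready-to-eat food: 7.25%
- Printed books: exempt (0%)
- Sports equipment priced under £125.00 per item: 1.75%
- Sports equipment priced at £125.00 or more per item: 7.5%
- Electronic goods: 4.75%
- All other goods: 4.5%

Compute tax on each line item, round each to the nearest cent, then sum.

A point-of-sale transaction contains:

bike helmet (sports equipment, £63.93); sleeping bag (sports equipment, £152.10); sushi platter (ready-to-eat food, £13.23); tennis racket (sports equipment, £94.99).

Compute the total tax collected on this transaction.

Bike helmet £63.93: sports equipment, under £125.00 → 1.75% → £1.12
Sleeping bag £152.10: sports equipment, £125.00 or more → 7.5% → £11.41
Sushi platter £13.23: ready-to-eat food → 7.25% → £0.96
Tennis racket £94.99: sports equipment, under £125.00 → 1.75% → £1.66
Total tax = £1.12 + £11.41 + £0.96 + £1.66 = £15.15

£15.15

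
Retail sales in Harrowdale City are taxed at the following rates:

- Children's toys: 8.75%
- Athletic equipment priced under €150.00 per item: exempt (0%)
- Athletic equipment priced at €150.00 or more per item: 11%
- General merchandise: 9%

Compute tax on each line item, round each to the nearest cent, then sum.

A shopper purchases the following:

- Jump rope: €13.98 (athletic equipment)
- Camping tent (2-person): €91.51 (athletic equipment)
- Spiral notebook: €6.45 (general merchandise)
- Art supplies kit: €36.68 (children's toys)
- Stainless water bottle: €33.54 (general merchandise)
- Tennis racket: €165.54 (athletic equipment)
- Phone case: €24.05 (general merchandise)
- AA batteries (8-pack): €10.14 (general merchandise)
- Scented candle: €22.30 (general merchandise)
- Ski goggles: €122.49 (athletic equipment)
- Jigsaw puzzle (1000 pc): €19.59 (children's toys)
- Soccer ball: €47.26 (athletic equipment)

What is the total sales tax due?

€31.81

Jump rope €13.98: athletic equipment, under €150.00 → 0% → €0.00
Camping tent (2-person) €91.51: athletic equipment, under €150.00 → 0% → €0.00
Spiral notebook €6.45: general merchandise → 9% → €0.58
Art supplies kit €36.68: children's toys → 8.75% → €3.21
Stainless water bottle €33.54: general merchandise → 9% → €3.02
Tennis racket €165.54: athletic equipment, €150.00 or more → 11% → €18.21
Phone case €24.05: general merchandise → 9% → €2.16
AA batteries (8-pack) €10.14: general merchandise → 9% → €0.91
Scented candle €22.30: general merchandise → 9% → €2.01
Ski goggles €122.49: athletic equipment, under €150.00 → 0% → €0.00
Jigsaw puzzle (1000 pc) €19.59: children's toys → 8.75% → €1.71
Soccer ball €47.26: athletic equipment, under €150.00 → 0% → €0.00
Total tax = €0.58 + €3.21 + €3.02 + €18.21 + €2.16 + €0.91 + €2.01 + €1.71 = €31.81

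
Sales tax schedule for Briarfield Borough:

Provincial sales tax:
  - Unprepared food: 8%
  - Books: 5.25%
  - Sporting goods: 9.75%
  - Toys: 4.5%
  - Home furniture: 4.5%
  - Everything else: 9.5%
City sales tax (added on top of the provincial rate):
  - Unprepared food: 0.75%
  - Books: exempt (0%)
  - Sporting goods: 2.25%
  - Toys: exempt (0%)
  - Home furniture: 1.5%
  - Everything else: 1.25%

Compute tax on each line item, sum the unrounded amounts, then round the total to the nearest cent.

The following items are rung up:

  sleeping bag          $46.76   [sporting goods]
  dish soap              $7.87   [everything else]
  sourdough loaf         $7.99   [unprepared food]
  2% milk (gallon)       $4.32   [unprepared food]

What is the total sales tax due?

Sleeping bag $46.76: sporting goods → 9.75% + 2.25% city = 12% → $5.6112
Dish soap $7.87: everything else → 9.5% + 1.25% city = 10.75% → $0.846025
Sourdough loaf $7.99: unprepared food → 8% + 0.75% city = 8.75% → $0.699125
2% milk (gallon) $4.32: unprepared food → 8% + 0.75% city = 8.75% → $0.378
Unrounded tax sum = $7.53435 → $7.53

$7.53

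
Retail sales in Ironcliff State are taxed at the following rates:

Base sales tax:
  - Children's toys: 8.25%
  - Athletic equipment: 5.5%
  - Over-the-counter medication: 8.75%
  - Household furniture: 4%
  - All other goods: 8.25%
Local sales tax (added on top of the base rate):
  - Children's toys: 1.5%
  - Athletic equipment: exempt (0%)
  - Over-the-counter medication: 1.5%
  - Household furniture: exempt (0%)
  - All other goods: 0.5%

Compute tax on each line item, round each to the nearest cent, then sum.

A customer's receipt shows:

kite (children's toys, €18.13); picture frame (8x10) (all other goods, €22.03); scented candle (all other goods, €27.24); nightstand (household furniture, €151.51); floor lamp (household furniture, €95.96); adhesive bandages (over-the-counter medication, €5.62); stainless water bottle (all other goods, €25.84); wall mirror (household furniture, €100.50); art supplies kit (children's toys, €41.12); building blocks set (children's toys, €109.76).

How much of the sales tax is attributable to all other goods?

€6.57

Picture frame (8x10) €22.03: all other goods → 8.25% + 0.5% local = 8.75% → €1.93
Scented candle €27.24: all other goods → 8.25% + 0.5% local = 8.75% → €2.38
Stainless water bottle €25.84: all other goods → 8.25% + 0.5% local = 8.75% → €2.26
Tax on all other goods = €1.93 + €2.38 + €2.26 = €6.57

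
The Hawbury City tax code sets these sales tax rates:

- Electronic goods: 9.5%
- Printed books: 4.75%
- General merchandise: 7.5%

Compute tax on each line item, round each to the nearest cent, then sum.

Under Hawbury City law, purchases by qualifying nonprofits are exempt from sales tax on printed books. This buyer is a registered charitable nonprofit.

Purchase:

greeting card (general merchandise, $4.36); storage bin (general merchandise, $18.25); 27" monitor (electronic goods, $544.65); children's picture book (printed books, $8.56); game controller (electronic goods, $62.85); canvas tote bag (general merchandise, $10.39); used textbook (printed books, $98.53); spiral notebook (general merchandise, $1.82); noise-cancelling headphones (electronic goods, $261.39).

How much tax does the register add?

$85.16

Greeting card $4.36: general merchandise → 7.5% → $0.33
Storage bin $18.25: general merchandise → 7.5% → $1.37
27" monitor $544.65: electronic goods → 9.5% → $51.74
Children's picture book $8.56: printed books, buyer-exempt → 0% → $0.00
Game controller $62.85: electronic goods → 9.5% → $5.97
Canvas tote bag $10.39: general merchandise → 7.5% → $0.78
Used textbook $98.53: printed books, buyer-exempt → 0% → $0.00
Spiral notebook $1.82: general merchandise → 7.5% → $0.14
Noise-cancelling headphones $261.39: electronic goods → 9.5% → $24.83
Total tax = $0.33 + $1.37 + $51.74 + $5.97 + $0.78 + $0.14 + $24.83 = $85.16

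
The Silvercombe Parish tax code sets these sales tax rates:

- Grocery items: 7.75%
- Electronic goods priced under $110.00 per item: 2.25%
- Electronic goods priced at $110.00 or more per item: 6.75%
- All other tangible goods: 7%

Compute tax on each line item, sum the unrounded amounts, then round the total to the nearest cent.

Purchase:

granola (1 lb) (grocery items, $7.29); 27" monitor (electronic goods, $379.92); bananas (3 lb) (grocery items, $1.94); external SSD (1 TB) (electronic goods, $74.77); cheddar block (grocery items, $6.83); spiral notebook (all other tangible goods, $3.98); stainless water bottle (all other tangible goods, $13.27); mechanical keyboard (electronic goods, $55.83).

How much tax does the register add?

Granola (1 lb) $7.29: grocery items → 7.75% → $0.564975
27" monitor $379.92: electronic goods, $110.00 or more → 6.75% → $25.6446
Bananas (3 lb) $1.94: grocery items → 7.75% → $0.15035
External SSD (1 TB) $74.77: electronic goods, under $110.00 → 2.25% → $1.682325
Cheddar block $6.83: grocery items → 7.75% → $0.529325
Spiral notebook $3.98: all other tangible goods → 7% → $0.2786
Stainless water bottle $13.27: all other tangible goods → 7% → $0.9289
Mechanical keyboard $55.83: electronic goods, under $110.00 → 2.25% → $1.256175
Unrounded tax sum = $31.03525 → $31.04

$31.04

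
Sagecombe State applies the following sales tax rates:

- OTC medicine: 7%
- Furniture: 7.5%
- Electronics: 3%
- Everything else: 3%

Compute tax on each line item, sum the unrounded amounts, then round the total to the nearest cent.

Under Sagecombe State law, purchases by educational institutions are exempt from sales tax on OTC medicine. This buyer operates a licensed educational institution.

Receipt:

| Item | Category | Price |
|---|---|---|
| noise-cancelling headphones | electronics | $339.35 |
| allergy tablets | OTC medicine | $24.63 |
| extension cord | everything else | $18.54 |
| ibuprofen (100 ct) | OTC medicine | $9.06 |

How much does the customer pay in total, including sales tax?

Noise-cancelling headphones $339.35: electronics → 3% → $10.1805
Allergy tablets $24.63: OTC medicine, buyer-exempt → 0% → $0.00
Extension cord $18.54: everything else → 3% → $0.5562
Ibuprofen (100 ct) $9.06: OTC medicine, buyer-exempt → 0% → $0.00
Subtotal = $391.58; unrounded tax = $10.7367 → $10.74; total due = $402.32

$402.32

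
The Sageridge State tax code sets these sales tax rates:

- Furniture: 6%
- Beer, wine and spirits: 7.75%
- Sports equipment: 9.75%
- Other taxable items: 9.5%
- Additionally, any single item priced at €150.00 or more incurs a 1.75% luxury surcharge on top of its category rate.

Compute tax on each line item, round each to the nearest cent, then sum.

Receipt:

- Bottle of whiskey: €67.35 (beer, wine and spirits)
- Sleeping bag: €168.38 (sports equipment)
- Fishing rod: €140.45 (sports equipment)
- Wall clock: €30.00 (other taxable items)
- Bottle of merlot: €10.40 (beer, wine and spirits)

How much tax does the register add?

Bottle of whiskey €67.35: beer, wine and spirits → 7.75% → €5.22
Sleeping bag €168.38: sports equipment → 9.75% + 1.75% surcharge = 11.5% → €19.36
Fishing rod €140.45: sports equipment → 9.75% → €13.69
Wall clock €30.00: other taxable items → 9.5% → €2.85
Bottle of merlot €10.40: beer, wine and spirits → 7.75% → €0.81
Total tax = €5.22 + €19.36 + €13.69 + €2.85 + €0.81 = €41.93

€41.93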